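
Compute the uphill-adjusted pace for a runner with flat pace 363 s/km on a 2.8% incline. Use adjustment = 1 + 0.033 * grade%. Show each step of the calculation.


Adjustment factor = 1 + 0.033 * 2.8 = 1.0924
Grade-adjusted pace = 363 * 1.0924 = 396.54 s/km

396.54 s/km


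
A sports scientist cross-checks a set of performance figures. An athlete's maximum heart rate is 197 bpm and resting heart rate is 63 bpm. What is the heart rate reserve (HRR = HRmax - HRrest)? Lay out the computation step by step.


HRR = HRmax - HRrest
= 197 - 63
= 134 bpm

134 bpm


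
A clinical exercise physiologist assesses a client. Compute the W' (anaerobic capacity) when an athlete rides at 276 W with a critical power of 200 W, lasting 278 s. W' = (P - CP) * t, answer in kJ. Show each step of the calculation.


Above-CP power = 76 W
Duration = 278 s
W' = 76 * 278 = 21128 J
Convert: 21128 / 1000 = 21.128 kJ

21.128 kJ


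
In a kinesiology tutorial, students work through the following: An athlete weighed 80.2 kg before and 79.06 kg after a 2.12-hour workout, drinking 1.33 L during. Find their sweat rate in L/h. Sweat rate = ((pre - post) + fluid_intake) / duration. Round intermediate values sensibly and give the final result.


Body mass change = 1.14 kg
Total sweat loss = 1.14 + 1.33 = 2.47 L
Rate = 2.47 / 2.12 = 1.165 L/h

1.165 L/h


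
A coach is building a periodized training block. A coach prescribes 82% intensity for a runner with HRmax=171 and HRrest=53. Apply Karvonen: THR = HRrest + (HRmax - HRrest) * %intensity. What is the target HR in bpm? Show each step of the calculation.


Heart rate reserve = 171 - 53 = 118
Intensity fraction = 82 / 100 = 0.82
THR = 53 + 118 * 0.82 = 149.76 bpm

149.76 bpm


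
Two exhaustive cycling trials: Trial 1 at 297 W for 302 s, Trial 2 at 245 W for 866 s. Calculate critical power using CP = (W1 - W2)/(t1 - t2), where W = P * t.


W1 = 297 * 302 = 89694 J
W2 = 245 * 866 = 212170 J
CP = (89694 - 212170) / (302 - 866)
= -122476 / -564
= 217.16 W

217.16 W


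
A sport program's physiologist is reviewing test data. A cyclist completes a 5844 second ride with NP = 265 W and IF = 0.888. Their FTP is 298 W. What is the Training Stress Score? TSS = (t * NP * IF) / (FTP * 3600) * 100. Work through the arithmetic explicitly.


t * NP * IF = 5844 * 265 * 0.888 = 1375210.08
FTP * 3600 = 1072800
TSS = (1375210.08 / 1072800) * 100 = 128.19

128.19 TSS


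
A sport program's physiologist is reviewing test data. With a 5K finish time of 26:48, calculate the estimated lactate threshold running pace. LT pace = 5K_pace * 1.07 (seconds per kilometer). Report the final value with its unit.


Race duration = 1608 s for 5 km
Average pace = 1608 / 5 = 321.6 s/km
LT pace = 321.6 * 1.07
= 344.11 s/km

344.11 s/km


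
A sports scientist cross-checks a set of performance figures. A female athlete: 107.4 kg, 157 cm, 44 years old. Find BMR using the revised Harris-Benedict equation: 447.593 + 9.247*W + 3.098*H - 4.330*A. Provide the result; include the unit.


Intercept = 447.593
Weight contribution = 9.247 * 107.4 = 993.1278
Height contribution = 3.098 * 157 = 486.386
Age contribution = 4.33 * 44 = 190.52
BMR = 447.593 + 993.1278 + 486.386 - 190.52
= 1736.59 kcal/day

1736.59 kcal/day


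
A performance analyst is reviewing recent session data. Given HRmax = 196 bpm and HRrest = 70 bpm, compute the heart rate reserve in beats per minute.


Heart rate reserve = maximum HR minus resting HR
HRR = 196 - 70 = 126 bpm

126 bpm


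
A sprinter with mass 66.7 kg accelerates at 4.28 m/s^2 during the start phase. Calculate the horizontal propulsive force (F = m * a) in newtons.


F = m * a
= 66.7 * 4.28
= 285.48 N

285.48 N


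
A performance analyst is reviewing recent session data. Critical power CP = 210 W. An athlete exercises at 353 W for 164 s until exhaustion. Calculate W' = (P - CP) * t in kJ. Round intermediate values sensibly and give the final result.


P - CP = 353 - 210 = 143 W
W' = 143 * 164 = 23452 J
= 23452 / 1000 = 23.452 kJ

23.452 kJ


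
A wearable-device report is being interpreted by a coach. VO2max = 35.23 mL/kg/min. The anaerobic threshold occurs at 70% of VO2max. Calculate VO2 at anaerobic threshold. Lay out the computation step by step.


AT fraction = 70 / 100 = 0.7
AT VO2 = 35.23 * 0.7
= 24.66 mL/kg/min

24.66 mL/kg/min


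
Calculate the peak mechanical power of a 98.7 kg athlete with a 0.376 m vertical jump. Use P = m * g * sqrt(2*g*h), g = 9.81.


First, sqrt(2gh) = sqrt(2 * 9.81 * 0.376)
= sqrt(7.37712) = 2.716085 m/s
Power = 98.7 * 9.81 * 2.716085 = 2629.84 W

2629.84 W


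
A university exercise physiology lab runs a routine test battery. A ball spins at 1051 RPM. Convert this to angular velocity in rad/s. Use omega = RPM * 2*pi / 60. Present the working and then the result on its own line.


omega = 1051 * 2 * pi / 60
= 1051 * 6.28318531 / 60
= 6603.628 / 60
= 110.06 rad/s

110.06 rad/s


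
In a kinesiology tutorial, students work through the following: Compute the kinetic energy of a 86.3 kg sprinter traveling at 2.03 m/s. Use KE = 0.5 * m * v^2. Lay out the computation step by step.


Velocity squared = 4.1209
KE = 0.5 * 86.3 * 4.1209 = 177.82 J

177.82 J


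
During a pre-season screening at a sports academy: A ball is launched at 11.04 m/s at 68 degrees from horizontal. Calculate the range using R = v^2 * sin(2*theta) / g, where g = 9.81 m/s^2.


sin(2 * 68) = sin(136) = 0.694658
v^2 = 11.04^2 = 121.8816
R = 121.8816 * 0.694658 / 9.81
= 8.631 m

8.631 m


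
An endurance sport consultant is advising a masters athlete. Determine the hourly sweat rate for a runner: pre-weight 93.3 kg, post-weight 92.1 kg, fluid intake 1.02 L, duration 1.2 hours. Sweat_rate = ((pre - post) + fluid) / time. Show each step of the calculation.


Mass lost = 93.3 - 92.1 = 1.2 kg
Add fluid consumed: 1.2 + 1.02 = 2.22 L total sweat
Sweat rate = 2.22 / 1.2 = 1.85 L/h

1.85 L/h


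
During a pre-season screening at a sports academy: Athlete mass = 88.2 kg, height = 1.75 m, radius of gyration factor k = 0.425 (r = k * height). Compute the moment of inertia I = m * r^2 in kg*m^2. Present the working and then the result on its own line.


r = k * height = 0.425 * 1.75 = 0.74375 m
r^2 = 0.74375^2 = 0.553164
I = 88.2 * 0.553164 = 48.789 kg*m^2

48.789 kg*m^2


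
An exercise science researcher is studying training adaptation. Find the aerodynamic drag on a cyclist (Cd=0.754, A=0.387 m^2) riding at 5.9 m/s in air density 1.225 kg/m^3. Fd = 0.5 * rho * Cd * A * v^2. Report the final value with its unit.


Fd = 0.5 * 1.225 * 0.754 * 0.387 * 5.9^2
= 0.5 * 1.225 * 0.754 * 0.387 * 34.81
= 6.221 N

6.221 N


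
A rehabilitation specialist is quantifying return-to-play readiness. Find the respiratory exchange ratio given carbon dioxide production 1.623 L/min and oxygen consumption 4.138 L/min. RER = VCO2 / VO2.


VCO2 = 1.623 L/min
VO2 = 4.138 L/min
RER = 1.623 / 4.138 = 0.3922

0.3922


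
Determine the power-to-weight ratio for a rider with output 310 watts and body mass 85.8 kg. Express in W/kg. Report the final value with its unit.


P/W = 310 / 85.8 = 3.613 W/kg

3.613 W/kg


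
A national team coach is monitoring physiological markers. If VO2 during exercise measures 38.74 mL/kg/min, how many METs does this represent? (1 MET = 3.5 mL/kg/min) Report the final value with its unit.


METs = VO2 / 3.5 = 38.74 / 3.5 = 11.07

11.07 METs


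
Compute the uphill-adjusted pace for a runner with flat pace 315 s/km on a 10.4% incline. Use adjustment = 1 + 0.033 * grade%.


Adjustment factor = 1 + 0.033 * 10.4 = 1.3432
Grade-adjusted pace = 315 * 1.3432 = 423.11 s/km

423.11 s/km


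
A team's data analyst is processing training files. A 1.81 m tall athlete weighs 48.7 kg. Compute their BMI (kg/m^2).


height^2 = 3.2761 m^2
BMI = 48.7 / 3.2761 = 14.87 kg/m^2

14.87 kg/m^2


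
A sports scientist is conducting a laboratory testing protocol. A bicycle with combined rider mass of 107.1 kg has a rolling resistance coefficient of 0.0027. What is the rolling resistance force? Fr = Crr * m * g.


Fr = 0.0027 * 107.1 * 9.81
= 0.28917 * 9.81
= 2.837 N

2.837 N


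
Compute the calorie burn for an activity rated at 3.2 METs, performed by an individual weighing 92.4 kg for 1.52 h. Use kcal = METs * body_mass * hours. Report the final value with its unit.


Product of METs and mass = 3.2 * 92.4 = 295.68
Total kcal = 295.68 * 1.52 = 449.43 kcal

449.43 kcal


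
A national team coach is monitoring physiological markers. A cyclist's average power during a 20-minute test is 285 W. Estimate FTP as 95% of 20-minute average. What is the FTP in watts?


FTP = 20-min power * 0.95
= 285 * 0.95
= 270.75 W

270.75 W


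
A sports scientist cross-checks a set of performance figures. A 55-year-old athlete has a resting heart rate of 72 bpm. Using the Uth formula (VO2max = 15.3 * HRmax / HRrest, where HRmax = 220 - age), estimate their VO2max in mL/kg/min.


HRmax = 220 - 55 = 165 bpm
Ratio = HRmax / HRrest = 165 / 72 = 2.2917
VO2max = 15.3 * 2.2917 = 35.06 mL/kg/min

35.06 mL/kg/min


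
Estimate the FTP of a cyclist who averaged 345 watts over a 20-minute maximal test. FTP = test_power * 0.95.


FTP = 345 * 0.95 = 327.75 W

327.75 W


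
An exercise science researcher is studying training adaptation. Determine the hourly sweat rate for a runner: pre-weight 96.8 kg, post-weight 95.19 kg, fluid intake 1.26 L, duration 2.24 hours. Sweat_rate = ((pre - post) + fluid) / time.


Mass lost = 96.8 - 95.19 = 1.61 kg
Add fluid consumed: 1.61 + 1.26 = 2.87 L total sweat
Sweat rate = 2.87 / 2.24 = 1.281 L/h

1.281 L/h


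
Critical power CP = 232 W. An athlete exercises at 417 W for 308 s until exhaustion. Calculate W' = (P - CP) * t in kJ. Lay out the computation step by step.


P - CP = 417 - 232 = 185 W
W' = 185 * 308 = 56980 J
= 56980 / 1000 = 56.98 kJ

56.98 kJ


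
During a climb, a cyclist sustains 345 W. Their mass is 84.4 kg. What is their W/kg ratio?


Power-to-weight = 345 W / 84.4 kg
= 4.088 W/kg

4.088 W/kg


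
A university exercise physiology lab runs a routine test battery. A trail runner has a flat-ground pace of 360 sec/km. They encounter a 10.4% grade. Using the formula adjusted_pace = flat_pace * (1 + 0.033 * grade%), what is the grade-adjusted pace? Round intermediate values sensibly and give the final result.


Grade factor = 1 + 0.033 * 10.4 = 1.3432
Adjusted = 360 * 1.3432 = 483.55 sec/km

483.55 s/km


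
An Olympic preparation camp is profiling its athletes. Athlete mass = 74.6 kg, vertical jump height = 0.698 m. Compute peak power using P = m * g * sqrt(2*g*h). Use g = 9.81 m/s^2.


sqrt(2 * 9.81 * 0.698) = sqrt(13.69476) = 3.700643 m/s
P = 74.6 * 9.81 * 3.700643
= 2708.23 W

2708.23 W


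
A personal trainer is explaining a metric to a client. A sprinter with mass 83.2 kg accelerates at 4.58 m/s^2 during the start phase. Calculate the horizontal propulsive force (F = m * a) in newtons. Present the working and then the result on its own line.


F = m * a
= 83.2 * 4.58
= 381.06 N

381.06 N


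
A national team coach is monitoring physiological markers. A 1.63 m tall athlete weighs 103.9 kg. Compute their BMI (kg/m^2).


height^2 = 2.6569 m^2
BMI = 103.9 / 2.6569 = 39.11 kg/m^2

39.11 kg/m^2


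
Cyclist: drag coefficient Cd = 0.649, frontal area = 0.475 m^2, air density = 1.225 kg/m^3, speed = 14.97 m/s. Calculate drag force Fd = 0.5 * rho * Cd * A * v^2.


v^2 = 14.97^2 = 224.1009
Fd = 0.5 * 1.225 * 0.649 * 0.475 * 224.1009
= 42.314 N

42.314 N


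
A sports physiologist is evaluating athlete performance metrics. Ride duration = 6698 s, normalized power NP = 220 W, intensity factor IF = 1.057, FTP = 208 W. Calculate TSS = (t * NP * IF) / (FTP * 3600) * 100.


Numerator = 6698 * 220 * 1.057 = 1557552.92
Denominator = 208 * 3600 = 748800
TSS = 1557552.92 / 748800 * 100
= 208.01

208.01 TSS


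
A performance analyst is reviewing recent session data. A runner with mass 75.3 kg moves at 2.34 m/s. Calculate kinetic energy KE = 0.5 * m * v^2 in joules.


v^2 = 2.34^2 = 5.4756
KE = 0.5 * 75.3 * 5.4756
= 206.16 J

206.16 J


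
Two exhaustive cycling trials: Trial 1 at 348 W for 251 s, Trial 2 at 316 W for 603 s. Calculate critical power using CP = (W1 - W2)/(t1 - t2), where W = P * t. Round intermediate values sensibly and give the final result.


W1 = 348 * 251 = 87348 J
W2 = 316 * 603 = 190548 J
CP = (87348 - 190548) / (251 - 603)
= -103200 / -352
= 293.18 W

293.18 W


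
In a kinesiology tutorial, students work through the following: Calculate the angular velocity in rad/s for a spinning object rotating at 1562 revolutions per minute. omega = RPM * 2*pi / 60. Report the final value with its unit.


omega = RPM * 2*pi / 60
= 1562 * 6.28318531 / 60
= 163.572 rad/s

163.572 rad/s


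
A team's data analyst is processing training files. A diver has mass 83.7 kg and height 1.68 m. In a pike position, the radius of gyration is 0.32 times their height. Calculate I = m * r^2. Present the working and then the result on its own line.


r = 0.32 * 1.68 = 0.5376 m
I = m * r^2 = 83.7 * 0.289014 = 24.19 kg*m^2

24.19 kg*m^2


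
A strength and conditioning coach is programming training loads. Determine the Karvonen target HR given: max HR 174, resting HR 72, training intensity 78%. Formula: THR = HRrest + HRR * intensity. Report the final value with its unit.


HRR = HRmax - HRrest = 174 - 72 = 102
THR = 72 + 102 * 0.78
= 151.56 bpm

151.56 bpm


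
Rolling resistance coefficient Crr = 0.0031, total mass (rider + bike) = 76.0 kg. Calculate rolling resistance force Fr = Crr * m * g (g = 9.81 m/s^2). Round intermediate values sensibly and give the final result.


Fr = Crr * m * g
= 0.0031 * 76.0 * 9.81
= 2.311 N

2.311 N


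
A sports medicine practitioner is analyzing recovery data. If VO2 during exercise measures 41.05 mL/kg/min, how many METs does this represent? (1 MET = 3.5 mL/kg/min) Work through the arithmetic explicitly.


METs = VO2 / 3.5 = 41.05 / 3.5 = 11.73

11.73 METs


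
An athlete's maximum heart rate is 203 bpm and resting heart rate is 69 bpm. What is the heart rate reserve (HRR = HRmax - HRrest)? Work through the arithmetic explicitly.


HRR = HRmax - HRrest
= 203 - 69
= 134 bpm

134 bpm


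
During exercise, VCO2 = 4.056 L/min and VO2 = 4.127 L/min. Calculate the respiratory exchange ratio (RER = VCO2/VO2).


RER = VCO2 / VO2
= 4.056 / 4.127
= 0.9828

0.9828


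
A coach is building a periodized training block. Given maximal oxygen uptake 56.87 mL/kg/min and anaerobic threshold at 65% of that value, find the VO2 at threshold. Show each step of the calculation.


Percentage as decimal = 0.65
VO2 at AT = 56.87 * 0.65 = 36.97 mL/kg/min

36.97 mL/kg/min


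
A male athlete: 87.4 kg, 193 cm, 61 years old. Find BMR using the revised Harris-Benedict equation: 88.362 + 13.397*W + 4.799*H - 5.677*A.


Intercept = 88.362
Weight contribution = 13.397 * 87.4 = 1170.8978
Height contribution = 4.799 * 193 = 926.207
Age contribution = 5.677 * 61 = 346.297
BMR = 88.362 + 1170.8978 + 926.207 - 346.297
= 1839.17 kcal/day

1839.17 kcal/day


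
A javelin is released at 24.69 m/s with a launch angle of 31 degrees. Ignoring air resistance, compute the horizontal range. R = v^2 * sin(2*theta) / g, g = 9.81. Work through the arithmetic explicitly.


Launch speed squared = 609.5961
sin(2 * 31 deg) = 0.882948
Range = 609.5961 * 0.882948 / 9.81
= 54.867 m

54.867 m


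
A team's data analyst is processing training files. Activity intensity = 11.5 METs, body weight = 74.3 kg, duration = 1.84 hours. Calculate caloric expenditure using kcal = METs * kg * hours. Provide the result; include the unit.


kcal = 11.5 * 74.3 * 1.84
= 854.45 * 1.84
= 1572.19 kcal

1572.19 kcal


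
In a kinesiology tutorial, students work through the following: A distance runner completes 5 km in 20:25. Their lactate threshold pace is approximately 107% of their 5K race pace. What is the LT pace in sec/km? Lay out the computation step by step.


Convert to seconds: 20 min 25 s = 1225 s
Pace per km = 1225 / 5 = 245.0 s/km
LT pace = 245.0 * 1.07 = 262.15 s/km

262.15 s/km


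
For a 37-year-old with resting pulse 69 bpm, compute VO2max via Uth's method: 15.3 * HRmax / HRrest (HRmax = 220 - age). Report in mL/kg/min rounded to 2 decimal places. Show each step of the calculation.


Step 1: HRmax = 220 - 37 = 183 bpm
Step 2: Ratio = 183 / 69 = 2.6522
Step 3: VO2max = 15.3 * 2.6522 = 40.58 mL/kg/min

40.58 mL/kg/min


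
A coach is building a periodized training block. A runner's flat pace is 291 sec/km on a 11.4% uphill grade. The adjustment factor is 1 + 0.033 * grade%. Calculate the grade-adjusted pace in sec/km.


Factor = 1 + 0.033 * 11.4 = 1.3762
Adjusted pace = 291 * 1.3762
= 400.47 sec/km

400.47 s/km


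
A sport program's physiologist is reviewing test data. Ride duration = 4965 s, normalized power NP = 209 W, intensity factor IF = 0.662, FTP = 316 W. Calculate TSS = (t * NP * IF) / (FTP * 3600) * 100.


Numerator = 4965 * 209 * 0.662 = 686947.47
Denominator = 316 * 3600 = 1137600
TSS = 686947.47 / 1137600 * 100
= 60.39

60.39 TSS


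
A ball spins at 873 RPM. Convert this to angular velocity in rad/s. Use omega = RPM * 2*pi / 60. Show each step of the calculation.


omega = 873 * 2 * pi / 60
= 873 * 6.28318531 / 60
= 5485.221 / 60
= 91.42 rad/s

91.42 rad/s


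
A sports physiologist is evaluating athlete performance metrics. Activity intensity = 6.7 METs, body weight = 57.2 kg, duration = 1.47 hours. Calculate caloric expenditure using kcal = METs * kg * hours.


kcal = 6.7 * 57.2 * 1.47
= 383.24 * 1.47
= 563.36 kcal

563.36 kcal


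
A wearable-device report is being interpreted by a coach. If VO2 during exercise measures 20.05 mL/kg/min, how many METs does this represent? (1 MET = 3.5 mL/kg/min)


METs = VO2 / 3.5 = 20.05 / 3.5 = 5.73

5.73 METs


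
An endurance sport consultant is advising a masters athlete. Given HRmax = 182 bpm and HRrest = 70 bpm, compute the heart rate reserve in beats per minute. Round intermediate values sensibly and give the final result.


Heart rate reserve = maximum HR minus resting HR
HRR = 182 - 70 = 112 bpm

112 bpm


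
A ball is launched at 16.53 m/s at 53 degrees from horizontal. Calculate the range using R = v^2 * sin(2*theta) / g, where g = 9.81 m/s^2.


sin(2 * 53) = sin(106) = 0.961262
v^2 = 16.53^2 = 273.2409
R = 273.2409 * 0.961262 / 9.81
= 26.774 m

26.774 m


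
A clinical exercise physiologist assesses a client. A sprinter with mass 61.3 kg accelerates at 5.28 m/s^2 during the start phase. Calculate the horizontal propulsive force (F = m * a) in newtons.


F = m * a
= 61.3 * 5.28
= 323.66 N

323.66 N


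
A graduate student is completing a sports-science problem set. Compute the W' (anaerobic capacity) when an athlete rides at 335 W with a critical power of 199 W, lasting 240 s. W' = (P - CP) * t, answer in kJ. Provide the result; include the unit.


Above-CP power = 136 W
Duration = 240 s
W' = 136 * 240 = 32640 J
Convert: 32640 / 1000 = 32.64 kJ

32.64 kJ


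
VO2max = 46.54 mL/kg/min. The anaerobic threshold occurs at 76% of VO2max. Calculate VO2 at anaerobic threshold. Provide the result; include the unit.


AT fraction = 76 / 100 = 0.76
AT VO2 = 46.54 * 0.76
= 35.37 mL/kg/min

35.37 mL/kg/min


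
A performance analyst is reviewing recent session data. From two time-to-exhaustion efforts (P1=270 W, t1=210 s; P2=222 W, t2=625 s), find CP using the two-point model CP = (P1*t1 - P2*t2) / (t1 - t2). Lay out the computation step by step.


Work in trial 1 = 56700 J
Work in trial 2 = 138750 J
Delta work = -82050 J
Delta time = -415 s
CP = -82050 / -415 = 197.71 W

197.71 W


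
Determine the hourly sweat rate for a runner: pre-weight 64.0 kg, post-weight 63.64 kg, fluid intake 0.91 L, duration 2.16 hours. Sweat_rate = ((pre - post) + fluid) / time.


Mass lost = 64.0 - 63.64 = 0.36 kg
Add fluid consumed: 0.36 + 0.91 = 1.27 L total sweat
Sweat rate = 1.27 / 2.16 = 0.588 L/h

0.588 L/h


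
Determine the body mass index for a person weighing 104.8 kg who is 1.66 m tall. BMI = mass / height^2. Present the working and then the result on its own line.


BMI = mass / height^2
= 104.8 / 1.66^2
= 104.8 / 2.7556
= 38.03 kg/m^2

38.03 kg/m^2


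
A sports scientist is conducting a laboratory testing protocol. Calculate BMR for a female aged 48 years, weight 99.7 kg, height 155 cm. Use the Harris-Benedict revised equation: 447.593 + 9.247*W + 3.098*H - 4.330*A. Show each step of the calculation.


Substituting values:
W term = 9.247 * 99.7 = 921.9259
H term = 3.098 * 155 = 480.19
A term = 4.330 * 48 = 207.84
BMR = 1641.87 kcal/day

1641.87 kcal/day


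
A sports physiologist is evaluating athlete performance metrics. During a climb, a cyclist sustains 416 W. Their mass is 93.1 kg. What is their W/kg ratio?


Power-to-weight = 416 W / 93.1 kg
= 4.468 W/kg

4.468 W/kg


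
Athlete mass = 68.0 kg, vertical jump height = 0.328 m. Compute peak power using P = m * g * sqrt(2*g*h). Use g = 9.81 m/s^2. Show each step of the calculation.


sqrt(2 * 9.81 * 0.328) = sqrt(6.43536) = 2.536801 m/s
P = 68.0 * 9.81 * 2.536801
= 1692.25 W

1692.25 W


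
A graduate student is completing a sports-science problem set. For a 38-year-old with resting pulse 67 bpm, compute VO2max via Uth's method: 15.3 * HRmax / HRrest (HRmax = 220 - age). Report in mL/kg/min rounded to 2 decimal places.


Step 1: HRmax = 220 - 38 = 182 bpm
Step 2: Ratio = 182 / 67 = 2.7164
Step 3: VO2max = 15.3 * 2.7164 = 41.56 mL/kg/min

41.56 mL/kg/min


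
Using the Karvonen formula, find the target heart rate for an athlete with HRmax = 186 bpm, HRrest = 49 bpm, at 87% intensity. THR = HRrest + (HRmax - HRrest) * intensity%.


HRR = 186 - 49 = 137
THR = 49 + 137 * 0.87
= 49 + 119.19
= 168.19 bpm

168.19 bpm


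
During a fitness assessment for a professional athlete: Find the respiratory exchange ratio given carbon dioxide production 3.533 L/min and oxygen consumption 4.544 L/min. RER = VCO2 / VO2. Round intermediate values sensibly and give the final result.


VCO2 = 3.533 L/min
VO2 = 4.544 L/min
RER = 3.533 / 4.544 = 0.7775

0.7775


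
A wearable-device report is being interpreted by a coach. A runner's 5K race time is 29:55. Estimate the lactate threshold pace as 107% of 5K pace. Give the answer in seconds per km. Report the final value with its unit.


Total race time = 29*60 + 55 = 1795 seconds
5K pace = 1795 / 5 = 359.0 sec/km
LT pace = 359.0 * 1.07 = 384.13 sec/km

384.13 s/km


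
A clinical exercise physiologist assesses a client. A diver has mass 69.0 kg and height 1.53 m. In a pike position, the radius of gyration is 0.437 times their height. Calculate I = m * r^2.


r = 0.437 * 1.53 = 0.66861 m
I = m * r^2 = 69.0 * 0.447039 = 30.846 kg*m^2

30.846 kg*m^2


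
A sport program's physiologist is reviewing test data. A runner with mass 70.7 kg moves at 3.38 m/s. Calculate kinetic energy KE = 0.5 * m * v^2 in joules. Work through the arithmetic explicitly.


v^2 = 3.38^2 = 11.4244
KE = 0.5 * 70.7 * 11.4244
= 403.85 J

403.85 J


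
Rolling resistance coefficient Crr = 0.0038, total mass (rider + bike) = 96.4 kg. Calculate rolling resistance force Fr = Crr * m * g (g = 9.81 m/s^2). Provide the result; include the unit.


Fr = Crr * m * g
= 0.0038 * 96.4 * 9.81
= 3.594 N

3.594 N


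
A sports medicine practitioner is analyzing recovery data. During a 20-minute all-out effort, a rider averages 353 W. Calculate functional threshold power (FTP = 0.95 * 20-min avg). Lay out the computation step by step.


FTP = 0.95 * 353
= 335.35 W

335.35 W


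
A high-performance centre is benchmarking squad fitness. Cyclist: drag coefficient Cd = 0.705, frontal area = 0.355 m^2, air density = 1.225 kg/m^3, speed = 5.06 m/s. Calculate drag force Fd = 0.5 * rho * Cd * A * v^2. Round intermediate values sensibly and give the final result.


v^2 = 5.06^2 = 25.6036
Fd = 0.5 * 1.225 * 0.705 * 0.355 * 25.6036
= 3.925 N

3.925 N


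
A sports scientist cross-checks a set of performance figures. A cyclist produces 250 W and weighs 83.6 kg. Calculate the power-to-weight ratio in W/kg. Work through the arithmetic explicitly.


P/W = power / mass
= 250 / 83.6
= 2.99 W/kg

2.99 W/kg


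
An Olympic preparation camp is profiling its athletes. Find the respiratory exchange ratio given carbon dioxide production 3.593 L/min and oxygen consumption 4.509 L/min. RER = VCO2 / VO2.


VCO2 = 3.593 L/min
VO2 = 4.509 L/min
RER = 3.593 / 4.509 = 0.7969

0.7969


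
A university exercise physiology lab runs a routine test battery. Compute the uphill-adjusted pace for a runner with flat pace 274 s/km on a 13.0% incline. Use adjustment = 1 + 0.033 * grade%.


Adjustment factor = 1 + 0.033 * 13.0 = 1.429
Grade-adjusted pace = 274 * 1.429 = 391.55 s/km

391.55 s/km


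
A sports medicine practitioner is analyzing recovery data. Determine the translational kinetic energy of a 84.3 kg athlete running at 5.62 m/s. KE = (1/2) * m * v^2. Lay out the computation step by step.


KE = 0.5 * m * v^2
= 0.5 * 84.3 * 5.62^2
= 0.5 * 84.3 * 31.5844
= 1331.28 J

1331.28 J


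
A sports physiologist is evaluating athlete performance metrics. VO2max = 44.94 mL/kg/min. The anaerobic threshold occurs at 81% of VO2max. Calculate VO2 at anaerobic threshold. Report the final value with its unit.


AT fraction = 81 / 100 = 0.81
AT VO2 = 44.94 * 0.81
= 36.4 mL/kg/min

36.4 mL/kg/min


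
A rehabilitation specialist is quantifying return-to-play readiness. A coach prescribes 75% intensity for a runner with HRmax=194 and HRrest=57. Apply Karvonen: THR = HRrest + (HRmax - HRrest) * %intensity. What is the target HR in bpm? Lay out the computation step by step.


Heart rate reserve = 194 - 57 = 137
Intensity fraction = 75 / 100 = 0.75
THR = 57 + 137 * 0.75 = 159.75 bpm

159.75 bpm


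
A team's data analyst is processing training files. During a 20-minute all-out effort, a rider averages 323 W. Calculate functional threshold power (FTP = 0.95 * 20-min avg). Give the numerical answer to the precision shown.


FTP = 0.95 * 323
= 306.85 W

306.85 W


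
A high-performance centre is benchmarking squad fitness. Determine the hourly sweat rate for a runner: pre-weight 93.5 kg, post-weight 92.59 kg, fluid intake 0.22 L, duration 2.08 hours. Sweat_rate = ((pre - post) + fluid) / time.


Mass lost = 93.5 - 92.59 = 0.91 kg
Add fluid consumed: 0.91 + 0.22 = 1.13 L total sweat
Sweat rate = 1.13 / 2.08 = 0.543 L/h

0.543 L/h


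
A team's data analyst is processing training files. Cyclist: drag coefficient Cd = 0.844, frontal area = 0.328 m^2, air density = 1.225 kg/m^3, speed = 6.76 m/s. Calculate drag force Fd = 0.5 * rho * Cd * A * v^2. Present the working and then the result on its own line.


v^2 = 6.76^2 = 45.6976
Fd = 0.5 * 1.225 * 0.844 * 0.328 * 45.6976
= 7.748 N

7.748 N


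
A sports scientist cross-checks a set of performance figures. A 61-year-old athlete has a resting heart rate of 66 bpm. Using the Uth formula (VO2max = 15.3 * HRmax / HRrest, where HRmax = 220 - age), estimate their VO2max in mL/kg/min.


HRmax = 220 - 61 = 159 bpm
Ratio = HRmax / HRrest = 159 / 66 = 2.4091
VO2max = 15.3 * 2.4091 = 36.86 mL/kg/min

36.86 mL/kg/min


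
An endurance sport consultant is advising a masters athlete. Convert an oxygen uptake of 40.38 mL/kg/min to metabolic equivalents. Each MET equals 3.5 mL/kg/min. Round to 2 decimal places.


One MET = 3.5 mL/kg/min
Number of METs = 40.38 / 3.5
= 11.54 METs

11.54 METs


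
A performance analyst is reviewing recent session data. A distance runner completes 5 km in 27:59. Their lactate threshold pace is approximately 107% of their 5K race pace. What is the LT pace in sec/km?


Convert to seconds: 27 min 59 s = 1679 s
Pace per km = 1679 / 5 = 335.8 s/km
LT pace = 335.8 * 1.07 = 359.31 s/km

359.31 s/km


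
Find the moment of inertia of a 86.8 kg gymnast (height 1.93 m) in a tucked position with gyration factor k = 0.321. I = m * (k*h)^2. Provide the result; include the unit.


Radius of gyration = 0.321 * 1.93 = 0.61953 m
I = 86.8 * 0.61953^2
= 86.8 * 0.383817
= 33.315 kg*m^2

33.315 kg*m^2


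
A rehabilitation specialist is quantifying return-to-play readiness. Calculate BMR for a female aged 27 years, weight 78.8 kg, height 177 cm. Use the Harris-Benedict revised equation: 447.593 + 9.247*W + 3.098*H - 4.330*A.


Substituting values:
W term = 9.247 * 78.8 = 728.6636
H term = 3.098 * 177 = 548.346
A term = 4.330 * 27 = 116.91
BMR = 1607.69 kcal/day

1607.69 kcal/day


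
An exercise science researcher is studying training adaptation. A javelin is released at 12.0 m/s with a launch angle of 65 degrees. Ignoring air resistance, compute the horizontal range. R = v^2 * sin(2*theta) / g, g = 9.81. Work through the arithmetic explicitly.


Launch speed squared = 144.0
sin(2 * 65 deg) = 0.766044
Range = 144.0 * 0.766044 / 9.81
= 11.245 m

11.245 m


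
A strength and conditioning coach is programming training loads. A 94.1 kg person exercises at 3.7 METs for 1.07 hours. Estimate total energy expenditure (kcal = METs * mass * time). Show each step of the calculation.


Energy = METs * mass(kg) * time(h)
= 3.7 * 94.1 * 1.07
= 372.54 kcal

372.54 kcal


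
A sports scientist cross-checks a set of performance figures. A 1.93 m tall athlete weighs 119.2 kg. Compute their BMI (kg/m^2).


height^2 = 3.7249 m^2
BMI = 119.2 / 3.7249 = 32.0 kg/m^2

32.0 kg/m^2


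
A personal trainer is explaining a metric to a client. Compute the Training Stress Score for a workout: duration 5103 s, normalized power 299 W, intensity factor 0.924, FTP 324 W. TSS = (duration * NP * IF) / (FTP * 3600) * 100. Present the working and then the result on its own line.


Product = 5103 * 299 * 0.924 = 1409836.428
Base = 324 * 3600 = 1166400
TSS = 1409836.428 / 1166400 * 100 = 120.87

120.87 TSS


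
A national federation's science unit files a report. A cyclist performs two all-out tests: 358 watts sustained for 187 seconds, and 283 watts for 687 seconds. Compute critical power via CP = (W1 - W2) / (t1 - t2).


W1 = P1 * t1 = 358 * 187 = 66946 J
W2 = P2 * t2 = 283 * 687 = 194421 J
CP = (66946 - 194421) / (187 - 687)
= 254.95 W

254.95 W


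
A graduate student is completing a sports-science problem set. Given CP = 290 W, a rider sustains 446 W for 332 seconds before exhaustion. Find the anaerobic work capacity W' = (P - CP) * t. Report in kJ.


Excess power = 446 - 290 = 156 W
Work above CP = 156 * 332 = 51792 J
W' = 51.792 kJ

51.792 kJ


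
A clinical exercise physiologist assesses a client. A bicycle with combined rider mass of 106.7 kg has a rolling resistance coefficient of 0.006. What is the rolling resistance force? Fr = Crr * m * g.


Fr = 0.006 * 106.7 * 9.81
= 0.6402 * 9.81
= 6.28 N

6.28 N


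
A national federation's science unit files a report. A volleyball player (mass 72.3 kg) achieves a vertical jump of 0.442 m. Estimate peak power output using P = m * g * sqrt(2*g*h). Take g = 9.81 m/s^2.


2 * g * h = 2 * 9.81 * 0.442 = 8.67204
sqrt(8.67204) = 2.944833 m/s
P = 72.3 * 9.81 * 2.944833 = 2088.66 W

2088.66 W


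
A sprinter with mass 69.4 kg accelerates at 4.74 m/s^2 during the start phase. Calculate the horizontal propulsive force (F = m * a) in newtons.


F = m * a
= 69.4 * 4.74
= 328.96 N

328.96 N


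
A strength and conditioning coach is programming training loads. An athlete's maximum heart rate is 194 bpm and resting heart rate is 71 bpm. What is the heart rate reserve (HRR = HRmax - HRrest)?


HRR = HRmax - HRrest
= 194 - 71
= 123 bpm

123 bpm


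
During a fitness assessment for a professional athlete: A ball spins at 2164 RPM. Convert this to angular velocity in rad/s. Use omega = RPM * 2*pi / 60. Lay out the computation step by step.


omega = 2164 * 2 * pi / 60
= 2164 * 6.28318531 / 60
= 13596.813 / 60
= 226.614 rad/s

226.614 rad/s


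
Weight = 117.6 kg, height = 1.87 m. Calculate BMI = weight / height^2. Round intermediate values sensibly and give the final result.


height^2 = 1.87^2 = 3.4969
BMI = 117.6 / 3.4969 = 33.63 kg/m^2

33.63 kg/m^2


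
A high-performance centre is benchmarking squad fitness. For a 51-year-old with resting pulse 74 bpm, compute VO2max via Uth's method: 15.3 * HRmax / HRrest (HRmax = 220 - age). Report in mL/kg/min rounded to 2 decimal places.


Step 1: HRmax = 220 - 51 = 169 bpm
Step 2: Ratio = 169 / 74 = 2.2838
Step 3: VO2max = 15.3 * 2.2838 = 34.94 mL/kg/min

34.94 mL/kg/min


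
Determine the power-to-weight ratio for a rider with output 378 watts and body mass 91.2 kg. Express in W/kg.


P/W = 378 / 91.2 = 4.145 W/kg

4.145 W/kg


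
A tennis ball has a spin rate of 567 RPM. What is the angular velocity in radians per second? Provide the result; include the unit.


Convert RPM to rad/s: multiply by 2*pi and divide by 60
omega = 567 * 2 * pi / 60
= 59.376 rad/s

59.376 rad/s


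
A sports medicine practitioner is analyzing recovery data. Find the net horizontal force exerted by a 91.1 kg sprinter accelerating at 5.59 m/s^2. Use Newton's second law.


Newton's second law: F = m * a
F = 91.1 * 5.59 = 509.25 N

509.25 N


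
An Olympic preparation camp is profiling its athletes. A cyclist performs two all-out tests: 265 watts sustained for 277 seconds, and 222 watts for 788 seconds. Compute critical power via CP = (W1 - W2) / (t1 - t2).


W1 = P1 * t1 = 265 * 277 = 73405 J
W2 = P2 * t2 = 222 * 788 = 174936 J
CP = (73405 - 174936) / (277 - 788)
= 198.69 W

198.69 W


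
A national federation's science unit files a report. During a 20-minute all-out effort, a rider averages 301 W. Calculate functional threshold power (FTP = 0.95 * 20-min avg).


FTP = 0.95 * 301
= 285.95 W

285.95 W


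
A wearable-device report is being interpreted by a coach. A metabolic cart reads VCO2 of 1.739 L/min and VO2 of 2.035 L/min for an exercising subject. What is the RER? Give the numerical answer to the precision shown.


RER = VCO2 / VO2 = 1.739 / 2.035 = 0.8545

0.8545


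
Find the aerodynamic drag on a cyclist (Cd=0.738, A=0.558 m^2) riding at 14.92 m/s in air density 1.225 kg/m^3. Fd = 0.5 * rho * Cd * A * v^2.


Fd = 0.5 * 1.225 * 0.738 * 0.558 * 14.92^2
= 0.5 * 1.225 * 0.738 * 0.558 * 222.6064
= 56.148 N

56.148 N


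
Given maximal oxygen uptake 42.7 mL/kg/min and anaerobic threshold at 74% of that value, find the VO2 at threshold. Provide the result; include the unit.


Percentage as decimal = 0.74
VO2 at AT = 42.7 * 0.74 = 31.6 mL/kg/min

31.6 mL/kg/min


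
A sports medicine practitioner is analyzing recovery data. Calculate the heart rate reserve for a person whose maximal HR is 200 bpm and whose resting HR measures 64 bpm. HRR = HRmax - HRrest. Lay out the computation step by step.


HRmax = 200 bpm
HRrest = 64 bpm
HRR = 200 - 64 = 136 bpm

136 bpm


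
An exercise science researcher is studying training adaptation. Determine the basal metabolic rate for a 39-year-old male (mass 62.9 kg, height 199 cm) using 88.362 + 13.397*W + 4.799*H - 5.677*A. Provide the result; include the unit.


BMR = 88.362 + 13.397*62.9 + 4.799*199 - 5.677*39
= 1664.63 kcal/day

1664.63 kcal/day


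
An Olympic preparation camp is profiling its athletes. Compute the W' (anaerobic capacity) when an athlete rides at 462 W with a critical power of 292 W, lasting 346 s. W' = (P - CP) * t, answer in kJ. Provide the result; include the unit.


Above-CP power = 170 W
Duration = 346 s
W' = 170 * 346 = 58820 J
Convert: 58820 / 1000 = 58.82 kJ

58.82 kJ


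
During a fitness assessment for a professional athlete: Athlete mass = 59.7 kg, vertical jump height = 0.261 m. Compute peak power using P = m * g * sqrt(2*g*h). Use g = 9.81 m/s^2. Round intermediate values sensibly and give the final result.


sqrt(2 * 9.81 * 0.261) = sqrt(5.12082) = 2.262923 m/s
P = 59.7 * 9.81 * 2.262923
= 1325.3 W

1325.3 W


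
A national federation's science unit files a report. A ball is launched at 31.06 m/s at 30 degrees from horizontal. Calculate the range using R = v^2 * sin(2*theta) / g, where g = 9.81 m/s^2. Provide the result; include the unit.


sin(2 * 30) = sin(60) = 0.866025
v^2 = 31.06^2 = 964.7236
R = 964.7236 * 0.866025 / 9.81
= 85.166 m

85.166 m


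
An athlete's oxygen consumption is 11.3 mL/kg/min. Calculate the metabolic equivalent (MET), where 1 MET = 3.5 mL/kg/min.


MET = VO2 / 3.5
= 11.3 / 3.5
= 3.23 METs

3.23 METs


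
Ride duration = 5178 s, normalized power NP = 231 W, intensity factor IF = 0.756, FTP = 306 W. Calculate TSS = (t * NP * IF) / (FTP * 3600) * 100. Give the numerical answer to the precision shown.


Numerator = 5178 * 231 * 0.756 = 904265.208
Denominator = 306 * 3600 = 1101600
TSS = 904265.208 / 1101600 * 100
= 82.09

82.09 TSS


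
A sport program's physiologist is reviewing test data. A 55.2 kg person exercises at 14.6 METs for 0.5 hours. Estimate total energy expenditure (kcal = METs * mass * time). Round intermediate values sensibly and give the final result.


Energy = METs * mass(kg) * time(h)
= 14.6 * 55.2 * 0.5
= 402.96 kcal

402.96 kcal


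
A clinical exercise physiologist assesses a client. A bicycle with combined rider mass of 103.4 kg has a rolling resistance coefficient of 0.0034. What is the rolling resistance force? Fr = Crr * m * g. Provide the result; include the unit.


Fr = 0.0034 * 103.4 * 9.81
= 0.35156 * 9.81
= 3.449 N

3.449 N


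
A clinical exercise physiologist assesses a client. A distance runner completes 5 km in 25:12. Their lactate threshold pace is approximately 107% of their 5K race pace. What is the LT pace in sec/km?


Convert to seconds: 25 min 12 s = 1512 s
Pace per km = 1512 / 5 = 302.4 s/km
LT pace = 302.4 * 1.07 = 323.57 s/km

323.57 s/km


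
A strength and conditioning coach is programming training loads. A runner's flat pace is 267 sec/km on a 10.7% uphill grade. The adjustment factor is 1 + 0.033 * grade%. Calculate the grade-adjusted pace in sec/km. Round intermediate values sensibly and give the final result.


Factor = 1 + 0.033 * 10.7 = 1.3531
Adjusted pace = 267 * 1.3531
= 361.28 sec/km

361.28 s/km


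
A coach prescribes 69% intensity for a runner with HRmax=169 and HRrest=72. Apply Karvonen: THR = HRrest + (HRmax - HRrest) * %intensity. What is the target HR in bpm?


Heart rate reserve = 169 - 72 = 97
Intensity fraction = 69 / 100 = 0.69
THR = 72 + 97 * 0.69 = 138.93 bpm

138.93 bpm


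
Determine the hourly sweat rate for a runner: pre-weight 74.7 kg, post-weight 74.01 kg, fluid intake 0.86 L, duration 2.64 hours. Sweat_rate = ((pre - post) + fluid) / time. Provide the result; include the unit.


Mass lost = 74.7 - 74.01 = 0.69 kg
Add fluid consumed: 0.69 + 0.86 = 1.55 L total sweat
Sweat rate = 1.55 / 2.64 = 0.587 L/h

0.587 L/h


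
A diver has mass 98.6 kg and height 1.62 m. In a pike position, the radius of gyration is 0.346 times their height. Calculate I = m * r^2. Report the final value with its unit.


r = 0.346 * 1.62 = 0.56052 m
I = m * r^2 = 98.6 * 0.314183 = 30.978 kg*m^2

30.978 kg*m^2


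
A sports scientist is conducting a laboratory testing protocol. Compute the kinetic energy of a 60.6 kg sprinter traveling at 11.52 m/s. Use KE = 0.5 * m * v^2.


Velocity squared = 132.7104
KE = 0.5 * 60.6 * 132.7104 = 4021.13 J

4021.13 J


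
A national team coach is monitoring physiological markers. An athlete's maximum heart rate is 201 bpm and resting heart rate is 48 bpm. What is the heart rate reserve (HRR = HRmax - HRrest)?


HRR = HRmax - HRrest
= 201 - 48
= 153 bpm

153 bpm


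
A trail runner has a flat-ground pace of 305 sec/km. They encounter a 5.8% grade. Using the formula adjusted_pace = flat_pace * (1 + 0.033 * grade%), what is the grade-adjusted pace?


Grade factor = 1 + 0.033 * 5.8 = 1.1914
Adjusted = 305 * 1.1914 = 363.38 sec/km

363.38 s/km
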